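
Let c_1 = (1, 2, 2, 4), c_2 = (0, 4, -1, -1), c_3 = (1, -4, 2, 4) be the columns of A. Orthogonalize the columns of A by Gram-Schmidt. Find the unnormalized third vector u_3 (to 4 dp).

u_3 = (0.3767, -0.0807, -0.5381, 0.2152)

c_1 = (1, 2, 2, 4); ‖c_1‖ = 5.0000, so e_1 = (0.2000, 0.4000, 0.4000, 0.8000).
e_1·c_2 = 0.2000·0 + 0.4000·4 + 0.4000·(-1) + 0.8000·(-1) = 0.4000.
u_2 = c_2 − 0.4000·e_1 = (-0.0800, 3.8400, -1.1600, -1.3200).
‖u_2‖ = 4.2237, so e_2 = (-0.0189, 0.9091, -0.2746, -0.3125).
e_1·c_3 = 0.2000·1 + 0.4000·(-4) + 0.4000·2 + 0.8000·4 = 2.6000; e_2·c_3 = (-0.0189)·1 + 0.9091·(-4) + (-0.2746)·2 + (-0.3125)·4 = -5.4549.
u_3 = c_3 − 2.6000·e_1 + 5.4549·e_2 = (0.3767, -0.0807, -0.5381, 0.2152).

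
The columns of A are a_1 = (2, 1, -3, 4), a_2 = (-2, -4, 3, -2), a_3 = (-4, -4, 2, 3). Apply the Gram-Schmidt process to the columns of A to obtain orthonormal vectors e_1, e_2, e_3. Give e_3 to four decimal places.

e_1 = a_1/‖a_1‖ = (2, 1, -3, 4)/5.4772 = (0.3651, 0.1826, -0.5477, 0.7303).
r_{12} = e_1·a_2 = -4.5644.
u_2 = a_2 + 4.5644·e_1 = (-0.3333, -3.1667, 0.5000, 1.3333).
‖u_2‖ = 3.4881, so e_2 = (-0.0956, -0.9079, 0.1433, 0.3823).
r_{13} = e_1·a_3 = -1.0954; r_{23} = e_2·a_3 = 5.4471.
u_3 = a_3 + 1.0954·e_1 − 5.4471·e_2 = (-3.0795, 1.1452, 0.6192, 1.7178).
‖u_3‖ = 3.7588, so e_3 = (-0.8193, 0.3047, 0.1647, 0.4570).

e_3 = (-0.8193, 0.3047, 0.1647, 0.4570)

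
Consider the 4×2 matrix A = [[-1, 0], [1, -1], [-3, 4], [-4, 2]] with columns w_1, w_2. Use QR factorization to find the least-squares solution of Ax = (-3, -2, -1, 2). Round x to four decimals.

q_1 = w_1/‖w_1‖ = (-1, 1, -3, -4)/5.1962 = (-0.1925, 0.1925, -0.5774, -0.7698).
r_{12} = q_1·w_2 = -4.0415.
u_2 = w_2 + 4.0415·q_1 = (-0.7778, -0.2222, 1.6667, -1.1111).
‖u_2‖ = 2.1602, so q_2 = (-0.3600, -0.1029, 0.7715, -0.5143).
Qᵀb = (-0.7698, -0.5143).
Back-substitute: x_2 = -0.5143/2.1602 = -0.2381.
x_1 = (-0.7698 + 4.0415·(-0.2381))/5.1962 = -0.3333.

x = (-0.3333, -0.2381)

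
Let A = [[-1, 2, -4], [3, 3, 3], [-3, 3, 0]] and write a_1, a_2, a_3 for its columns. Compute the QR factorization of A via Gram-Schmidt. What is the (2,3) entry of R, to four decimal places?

q_1 = a_1/‖a_1‖ = (-1, 3, -3)/4.3589 = (-0.2294, 0.6882, -0.6882).
r_{12} = q_1·a_2 = -0.4588.
u_2 = a_2 + 0.4588·q_1 = (1.8947, 3.3158, 2.6842).
‖u_2‖ = 4.6679, so q_2 = (0.4059, 0.7103, 0.5750).
r_{23} = q_2·a_3 = 0.5074.

r_{23} = 0.5074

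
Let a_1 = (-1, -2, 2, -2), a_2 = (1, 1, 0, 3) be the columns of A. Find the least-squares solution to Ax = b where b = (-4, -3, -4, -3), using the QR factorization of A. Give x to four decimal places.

a_1 = (-1, -2, 2, -2); ‖a_1‖ = 3.6056, so q_1 = (-0.2774, -0.5547, 0.5547, -0.5547).
q_1·a_2 = (-0.2774)·1 + (-0.5547)·1 + 0.5547·0 + (-0.5547)·3 = -2.4962.
u_2 = a_2 + 2.4962·q_1 = (0.3077, -0.3846, 1.3846, 1.6154).
‖u_2‖ = 2.1839, so q_2 = (0.1409, -0.1761, 0.6340, 0.7397).
Qᵀb = (2.2188, -4.7904).
Back-substitute: x_2 = -4.7904/2.1839 = -2.1935.
x_1 = (2.2188 + 2.4962·(-2.1935))/3.6056 = -0.9032.

x = (-0.9032, -2.1935)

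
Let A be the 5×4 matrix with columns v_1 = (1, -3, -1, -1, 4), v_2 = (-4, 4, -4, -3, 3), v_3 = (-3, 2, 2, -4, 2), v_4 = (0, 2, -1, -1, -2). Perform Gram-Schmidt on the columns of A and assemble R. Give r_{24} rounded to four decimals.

r_{24} = 1.2692

v_1 = (1, -3, -1, -1, 4); ‖v_1‖ = 5.2915, so e_1 = (0.1890, -0.5669, -0.1890, -0.1890, 0.7559).
e_1·v_2 = 0.1890·(-4) + (-0.5669)·4 + (-0.1890)·(-4) + (-0.1890)·(-3) + 0.7559·3 = 0.5669.
u_2 = v_2 − 0.5669·e_1 = (-4.1071, 4.3214, -3.8929, -2.8929, 2.5714).
‖u_2‖ = 8.1042, so e_2 = (-0.5068, 0.5332, -0.4803, -0.3570, 0.3173).
r_{24} = e_2·v_4 = 1.2692.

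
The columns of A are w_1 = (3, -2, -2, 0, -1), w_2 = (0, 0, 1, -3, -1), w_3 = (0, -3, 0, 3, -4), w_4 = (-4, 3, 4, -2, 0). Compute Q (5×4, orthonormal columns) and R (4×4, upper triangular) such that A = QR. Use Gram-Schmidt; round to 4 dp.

w_1 = (3, -2, -2, 0, -1); ‖w_1‖ = 4.2426, so q_1 = (0.7071, -0.4714, -0.4714, 0.0000, -0.2357).
q_1·w_2 = 0.7071·0 + (-0.4714)·0 + (-0.4714)·1 + 0.0000·(-3) + (-0.2357)·(-1) = -0.2357.
u_2 = w_2 + 0.2357·q_1 = (0.1667, -0.1111, 0.8889, -3.0000, -1.0556).
‖u_2‖ = 3.3082, so q_2 = (0.0504, -0.0336, 0.2687, -0.9068, -0.3191).
q_1·w_3 = 0.7071·0 + (-0.4714)·(-3) + (-0.4714)·0 + 0.0000·3 + (-0.2357)·(-4) = 2.3570; q_2·w_3 = 0.0504·0 + (-0.0336)·(-3) + 0.2687·0 + (-0.9068)·3 + (-0.3191)·(-4) = -1.3434.
u_3 = w_3 − 2.3570·q_1 + 1.3434·q_2 = (-1.5990, -1.9340, 1.4721, 1.7817, -3.8731).
‖u_3‖ = 5.1614, so q_3 = (-0.3098, -0.3747, 0.2852, 0.3452, -0.7504).
q_1·w_4 = 0.7071·(-4) + (-0.4714)·3 + (-0.4714)·4 + 0.0000·(-2) + (-0.2357)·0 = -6.1283; q_2·w_4 = 0.0504·(-4) + (-0.0336)·3 + 0.2687·4 + (-0.9068)·(-2) + (-0.3191)·0 = 2.5861; q_3·w_4 = (-0.3098)·(-4) + (-0.3747)·3 + 0.2852·4 + 0.3452·(-2) + (-0.7504)·0 = 0.5655.
u_4 = w_4 + 6.1283·q_1 − 2.5861·q_2 − 0.5655·q_3 = (0.3782, 0.4099, 0.2550, 0.1500, -0.1949).
‖u_4‖ = 0.6607, so q_4 = (0.5725, 0.6203, 0.3859, 0.2270, -0.2950).

Q = [[0.7071, 0.0504, -0.3098, 0.5725], [-0.4714, -0.0336, -0.3747, 0.6203], [-0.4714, 0.2687, 0.2852, 0.3859], [0.0000, -0.9068, 0.3452, 0.2270], [-0.2357, -0.3191, -0.7504, -0.2950]], R = [[4.2426, -0.2357, 2.3570, -6.1283], [0.0000, 3.3082, -1.3434, 2.5861], [0.0000, 0.0000, 5.1614, 0.5655], [0.0000, 0.0000, 0.0000, 0.6607]]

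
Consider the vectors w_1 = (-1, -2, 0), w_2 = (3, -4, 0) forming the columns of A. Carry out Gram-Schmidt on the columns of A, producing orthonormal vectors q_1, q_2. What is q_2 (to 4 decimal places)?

q_1 = w_1/‖w_1‖ = (-1, -2, 0)/2.2361 = (-0.4472, -0.8944, 0.0000).
r_{12} = q_1·w_2 = 2.2361.
u_2 = w_2 − 2.2361·q_1 = (4.0000, -2.0000, 0.0000).
‖u_2‖ = 4.4721, so q_2 = (0.8944, -0.4472, 0.0000).

q_2 = (0.8944, -0.4472, 0.0000)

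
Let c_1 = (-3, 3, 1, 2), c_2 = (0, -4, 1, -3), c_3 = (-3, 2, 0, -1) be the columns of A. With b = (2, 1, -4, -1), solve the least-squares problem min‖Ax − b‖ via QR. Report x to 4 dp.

c_1 = (-3, 3, 1, 2); ‖c_1‖ = 4.7958, so e_1 = (-0.6255, 0.6255, 0.2085, 0.4170).
e_1·c_2 = (-0.6255)·0 + 0.6255·(-4) + 0.2085·1 + 0.4170·(-3) = -3.5447.
u_2 = c_2 + 3.5447·e_1 = (-2.2174, -1.7826, 1.7391, -1.5217).
‖u_2‖ = 3.6653, so e_2 = (-0.6050, -0.4863, 0.4745, -0.4152).
e_1·c_3 = (-0.6255)·(-3) + 0.6255·2 + 0.2085·0 + 0.4170·(-1) = 2.7107; e_2·c_3 = (-0.6050)·(-3) + (-0.4863)·2 + 0.4745·0 + (-0.4152)·(-1) = 1.2574.
u_3 = c_3 − 2.7107·e_1 − 1.2574·e_2 = (-0.5437, 0.9159, -1.1618, -1.6084).
‖u_3‖ = 2.2519, so e_3 = (-0.2414, 0.4067, -0.5159, -0.7142).
Qᵀb = (-1.8766, -3.1790, 2.7017).
Back-substitute: x_3 = 2.7017/2.2519 = 1.1997.
x_2 = (-3.1790 − 1.2574·1.1997)/3.6653 = -1.2789.
x_1 = (-1.8766 + 3.5447·(-1.2789) − 2.7107·1.1997)/4.7958 = -2.0147.

x = (-2.0147, -1.2789, 1.1997)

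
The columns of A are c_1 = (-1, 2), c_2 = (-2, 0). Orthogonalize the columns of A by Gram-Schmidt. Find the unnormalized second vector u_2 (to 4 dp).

u_2 = (-1.6000, -0.8000)

q_1 = c_1/‖c_1‖ = (-1, 2)/2.2361 = (-0.4472, 0.8944).
r_{12} = q_1·c_2 = 0.8944.
u_2 = c_2 − 0.8944·q_1 = (-1.6000, -0.8000).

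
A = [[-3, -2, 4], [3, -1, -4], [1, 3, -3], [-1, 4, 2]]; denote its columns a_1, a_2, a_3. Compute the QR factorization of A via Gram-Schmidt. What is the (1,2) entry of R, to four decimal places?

a_1 = (-3, 3, 1, -1); ‖a_1‖ = 4.4721, so q_1 = (-0.6708, 0.6708, 0.2236, -0.2236).
r_{12} = q_1·a_2 = 0.4472.

r_{12} = 0.4472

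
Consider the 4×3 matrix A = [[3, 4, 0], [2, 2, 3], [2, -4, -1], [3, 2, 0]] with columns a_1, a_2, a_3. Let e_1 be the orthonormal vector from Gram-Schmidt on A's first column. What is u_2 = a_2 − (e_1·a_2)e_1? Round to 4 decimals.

e_1 = a_1/‖a_1‖ = (3, 2, 2, 3)/5.0990 = (0.5883, 0.3922, 0.3922, 0.5883).
r_{12} = e_1·a_2 = 2.7456.
u_2 = a_2 − 2.7456·e_1 = (2.3846, 0.9231, -5.0769, 0.3846).

u_2 = (2.3846, 0.9231, -5.0769, 0.3846)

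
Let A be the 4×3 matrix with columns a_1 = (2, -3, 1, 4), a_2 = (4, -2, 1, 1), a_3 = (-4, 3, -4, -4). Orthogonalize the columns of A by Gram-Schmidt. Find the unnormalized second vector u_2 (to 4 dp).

u_2 = (2.7333, -0.1000, 0.3667, -1.5333)

a_1 = (2, -3, 1, 4); ‖a_1‖ = 5.4772, so e_1 = (0.3651, -0.5477, 0.1826, 0.7303).
e_1·a_2 = 0.3651·4 + (-0.5477)·(-2) + 0.1826·1 + 0.7303·1 = 3.4689.
u_2 = a_2 − 3.4689·e_1 = (2.7333, -0.1000, 0.3667, -1.5333).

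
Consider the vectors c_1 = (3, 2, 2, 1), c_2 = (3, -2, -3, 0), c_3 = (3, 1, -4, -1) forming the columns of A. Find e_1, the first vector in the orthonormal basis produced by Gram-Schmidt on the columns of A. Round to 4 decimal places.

e_1 = (0.7071, 0.4714, 0.4714, 0.2357)

c_1 = (3, 2, 2, 1); ‖c_1‖ = 4.2426, so e_1 = (0.7071, 0.4714, 0.4714, 0.2357).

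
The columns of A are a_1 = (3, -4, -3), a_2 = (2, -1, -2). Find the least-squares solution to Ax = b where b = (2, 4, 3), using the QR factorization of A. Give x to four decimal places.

x = (-1.5000, 2.0000)

e_1 = a_1/‖a_1‖ = (3, -4, -3)/5.8310 = (0.5145, -0.6860, -0.5145).
r_{12} = e_1·a_2 = 2.7440.
u_2 = a_2 − 2.7440·e_1 = (0.5882, 0.8824, -0.5882).
‖u_2‖ = 1.2127, so e_2 = (0.4851, 0.7276, -0.4851).
Qᵀb = (-3.2585, 2.4254).
Back-substitute: x_2 = 2.4254/1.2127 = 2.0000.
x_1 = (-3.2585 − 2.7440·2.0000)/5.8310 = -1.5000.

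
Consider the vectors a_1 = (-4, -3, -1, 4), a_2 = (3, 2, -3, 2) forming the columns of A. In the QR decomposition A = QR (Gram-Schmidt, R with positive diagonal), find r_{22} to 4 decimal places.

r_{22} = 4.9833

a_1 = (-4, -3, -1, 4); ‖a_1‖ = 6.4807, so q_1 = (-0.6172, -0.4629, -0.1543, 0.6172).
q_1·a_2 = (-0.6172)·3 + (-0.4629)·2 + (-0.1543)·(-3) + 0.6172·2 = -1.0801.
u_2 = a_2 + 1.0801·q_1 = (2.3333, 1.5000, -3.1667, 2.6667).
r_{22} = ‖u_2‖ = 4.9833.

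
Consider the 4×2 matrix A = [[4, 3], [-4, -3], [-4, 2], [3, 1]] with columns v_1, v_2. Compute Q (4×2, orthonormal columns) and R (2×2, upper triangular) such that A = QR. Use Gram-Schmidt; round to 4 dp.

Q = [[0.5298, 0.4082], [-0.5298, -0.4082], [-0.5298, 0.8165], [0.3974, 0.0000]], R = [[7.5498, 2.5166], [0.0000, 4.0825]]

q_1 = v_1/‖v_1‖ = (4, -4, -4, 3)/7.5498 = (0.5298, -0.5298, -0.5298, 0.3974).
r_{12} = q_1·v_2 = 2.5166.
u_2 = v_2 − 2.5166·q_1 = (1.6667, -1.6667, 3.3333, 0.0000).
‖u_2‖ = 4.0825, so q_2 = (0.4082, -0.4082, 0.8165, 0.0000).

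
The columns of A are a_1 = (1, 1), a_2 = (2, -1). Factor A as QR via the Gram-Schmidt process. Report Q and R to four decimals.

Q = [[0.7071, 0.7071], [0.7071, -0.7071]], R = [[1.4142, 0.7071], [0.0000, 2.1213]]

a_1 = (1, 1); ‖a_1‖ = 1.4142, so q_1 = (0.7071, 0.7071).
q_1·a_2 = 0.7071·2 + 0.7071·(-1) = 0.7071.
u_2 = a_2 − 0.7071·q_1 = (1.5000, -1.5000).
‖u_2‖ = 2.1213, so q_2 = (0.7071, -0.7071).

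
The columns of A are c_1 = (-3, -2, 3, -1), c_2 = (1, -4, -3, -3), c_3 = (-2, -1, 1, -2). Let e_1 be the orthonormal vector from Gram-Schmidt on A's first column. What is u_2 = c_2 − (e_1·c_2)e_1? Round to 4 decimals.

c_1 = (-3, -2, 3, -1); ‖c_1‖ = 4.7958, so e_1 = (-0.6255, -0.4170, 0.6255, -0.2085).
e_1·c_2 = (-0.6255)·1 + (-0.4170)·(-4) + 0.6255·(-3) + (-0.2085)·(-3) = -0.2085.
u_2 = c_2 + 0.2085·e_1 = (0.8696, -4.0870, -2.8696, -3.0435).

u_2 = (0.8696, -4.0870, -2.8696, -3.0435)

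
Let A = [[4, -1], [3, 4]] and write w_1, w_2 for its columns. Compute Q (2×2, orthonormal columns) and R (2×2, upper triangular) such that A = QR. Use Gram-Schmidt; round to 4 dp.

Q = [[0.8000, -0.6000], [0.6000, 0.8000]], R = [[5.0000, 1.6000], [0.0000, 3.8000]]

q_1 = w_1/‖w_1‖ = (4, 3)/5.0000 = (0.8000, 0.6000).
r_{12} = q_1·w_2 = 1.6000.
u_2 = w_2 − 1.6000·q_1 = (-2.2800, 3.0400).
‖u_2‖ = 3.8000, so q_2 = (-0.6000, 0.8000).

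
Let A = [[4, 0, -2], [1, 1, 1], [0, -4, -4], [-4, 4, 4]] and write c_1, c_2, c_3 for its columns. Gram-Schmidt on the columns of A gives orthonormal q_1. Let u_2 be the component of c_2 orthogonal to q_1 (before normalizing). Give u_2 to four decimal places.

u_2 = (1.8182, 1.4545, -4.0000, 2.1818)

q_1 = c_1/‖c_1‖ = (4, 1, 0, -4)/5.7446 = (0.6963, 0.1741, 0.0000, -0.6963).
r_{12} = q_1·c_2 = -2.6112.
u_2 = c_2 + 2.6112·q_1 = (1.8182, 1.4545, -4.0000, 2.1818).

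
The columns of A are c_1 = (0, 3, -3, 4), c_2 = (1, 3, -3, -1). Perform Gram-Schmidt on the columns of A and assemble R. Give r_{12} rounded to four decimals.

r_{12} = 2.4010

c_1 = (0, 3, -3, 4); ‖c_1‖ = 5.8310, so e_1 = (0.0000, 0.5145, -0.5145, 0.6860).
r_{12} = e_1·c_2 = 2.4010.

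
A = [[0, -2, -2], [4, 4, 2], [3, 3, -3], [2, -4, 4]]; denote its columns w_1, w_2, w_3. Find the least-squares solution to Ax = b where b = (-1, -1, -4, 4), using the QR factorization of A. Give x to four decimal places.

e_1 = w_1/‖w_1‖ = (0, 4, 3, 2)/5.3852 = (0.0000, 0.7428, 0.5571, 0.3714).
r_{12} = e_1·w_2 = 3.1568.
u_2 = w_2 − 3.1568·e_1 = (-2.0000, 1.6552, 1.2414, -5.1724).
‖u_2‖ = 5.9190, so e_2 = (-0.3379, 0.2796, 0.2097, -0.8739).
r_{13} = e_1·w_3 = 1.2999; r_{23} = e_2·w_3 = -2.8896.
u_3 = w_3 − 1.2999·e_1 + 2.8896·e_2 = (-2.9764, 1.8425, -3.1181, 0.9921).
‖u_3‖ = 4.7917, so e_3 = (-0.6211, 0.3845, -0.6507, 0.2070).
Qᵀb = (-1.4856, -4.2761, 3.6677).
Back-substitute: x_3 = 3.6677/4.7917 = 0.7654.
x_2 = (-4.2761 + 2.8896·0.7654)/5.9190 = -0.3488.
x_1 = (-1.4856 − 3.1568·(-0.3488) − 1.2999·0.7654)/5.3852 = -0.2562.

x = (-0.2562, -0.3488, 0.7654)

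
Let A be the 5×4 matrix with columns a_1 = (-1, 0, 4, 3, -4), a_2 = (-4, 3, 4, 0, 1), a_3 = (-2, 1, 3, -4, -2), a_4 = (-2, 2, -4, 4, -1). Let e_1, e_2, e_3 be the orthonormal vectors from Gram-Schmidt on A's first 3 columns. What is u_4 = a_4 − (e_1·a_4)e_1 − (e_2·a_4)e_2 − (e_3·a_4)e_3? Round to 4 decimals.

u_4 = (-2.3549, 1.9659, -3.2427, 0.4101, -2.3464)

e_1 = a_1/‖a_1‖ = (-1, 0, 4, 3, -4)/6.4807 = (-0.1543, 0.0000, 0.6172, 0.4629, -0.6172).
r_{12} = e_1·a_2 = 2.4689.
u_2 = a_2 − 2.4689·e_1 = (-3.6190, 3.0000, 2.4762, -1.1429, 2.5238).
‖u_2‖ = 5.9921, so e_2 = (-0.6040, 0.5007, 0.4132, -0.1907, 0.4212).
r_{13} = e_1·a_3 = 1.5430; r_{23} = e_2·a_3 = 2.8689.
u_3 = a_3 − 1.5430·e_1 − 2.8689·e_2 = (-0.0292, -0.4363, 0.8621, -4.1671, -2.2560).
‖u_3‖ = 4.8362, so e_3 = (-0.0060, -0.0902, 0.1783, -0.8617, -0.4665).
r_{14} = e_1·a_4 = 0.3086; r_{24} = e_2·a_4 = -0.6278; r_{34} = e_3·a_4 = -3.8615.
u_4 = a_4 − 0.3086·e_1 + 0.6278·e_2 + 3.8615·e_3 = (-2.3549, 1.9659, -3.2427, 0.4101, -2.3464).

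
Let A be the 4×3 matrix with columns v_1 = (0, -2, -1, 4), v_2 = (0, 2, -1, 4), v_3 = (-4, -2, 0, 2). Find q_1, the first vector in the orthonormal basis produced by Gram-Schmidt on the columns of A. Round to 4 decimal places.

v_1 = (0, -2, -1, 4); ‖v_1‖ = 4.5826, so q_1 = (0.0000, -0.4364, -0.2182, 0.8729).

q_1 = (0.0000, -0.4364, -0.2182, 0.8729)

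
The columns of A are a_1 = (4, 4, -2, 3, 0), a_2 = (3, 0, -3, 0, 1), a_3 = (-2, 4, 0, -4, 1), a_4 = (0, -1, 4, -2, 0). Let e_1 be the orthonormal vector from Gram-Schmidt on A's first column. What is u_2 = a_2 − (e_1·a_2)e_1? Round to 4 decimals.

u_2 = (1.4000, -1.6000, -2.2000, -1.2000, 1.0000)

e_1 = a_1/‖a_1‖ = (4, 4, -2, 3, 0)/6.7082 = (0.5963, 0.5963, -0.2981, 0.4472, 0.0000).
r_{12} = e_1·a_2 = 2.6833.
u_2 = a_2 − 2.6833·e_1 = (1.4000, -1.6000, -2.2000, -1.2000, 1.0000).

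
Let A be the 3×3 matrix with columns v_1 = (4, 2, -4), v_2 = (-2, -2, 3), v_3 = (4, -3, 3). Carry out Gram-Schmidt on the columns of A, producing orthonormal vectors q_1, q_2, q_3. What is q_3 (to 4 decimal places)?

q_3 = (0.3333, 0.6667, 0.6667)

v_1 = (4, 2, -4); ‖v_1‖ = 6.0000, so q_1 = (0.6667, 0.3333, -0.6667).
q_1·v_2 = 0.6667·(-2) + 0.3333·(-2) + (-0.6667)·3 = -4.0000.
u_2 = v_2 + 4.0000·q_1 = (0.6667, -0.6667, 0.3333).
‖u_2‖ = 1.0000, so q_2 = (0.6667, -0.6667, 0.3333).
q_1·v_3 = 0.6667·4 + 0.3333·(-3) + (-0.6667)·3 = -0.3333; q_2·v_3 = 0.6667·4 + (-0.6667)·(-3) + 0.3333·3 = 5.6667.
u_3 = v_3 + 0.3333·q_1 − 5.6667·q_2 = (0.4444, 0.8889, 0.8889).
‖u_3‖ = 1.3333, so q_3 = (0.3333, 0.6667, 0.6667).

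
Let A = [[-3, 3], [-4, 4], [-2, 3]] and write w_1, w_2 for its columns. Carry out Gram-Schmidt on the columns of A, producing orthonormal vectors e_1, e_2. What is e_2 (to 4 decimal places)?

e_2 = (-0.2228, -0.2971, 0.9285)

w_1 = (-3, -4, -2); ‖w_1‖ = 5.3852, so e_1 = (-0.5571, -0.7428, -0.3714).
e_1·w_2 = (-0.5571)·3 + (-0.7428)·4 + (-0.3714)·3 = -5.7566.
u_2 = w_2 + 5.7566·e_1 = (-0.2069, -0.2759, 0.8621).
‖u_2‖ = 0.9285, so e_2 = (-0.2228, -0.2971, 0.9285).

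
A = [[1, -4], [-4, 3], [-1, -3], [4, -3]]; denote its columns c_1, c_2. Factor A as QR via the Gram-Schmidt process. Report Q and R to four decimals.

e_1 = c_1/‖c_1‖ = (1, -4, -1, 4)/5.8310 = (0.1715, -0.6860, -0.1715, 0.6860).
r_{12} = e_1·c_2 = -4.2875.
u_2 = c_2 + 4.2875·e_1 = (-3.2647, 0.0588, -3.7353, -0.0588).
‖u_2‖ = 4.9616, so e_2 = (-0.6580, 0.0119, -0.7528, -0.0119).

Q = [[0.1715, -0.6580], [-0.6860, 0.0119], [-0.1715, -0.7528], [0.6860, -0.0119]], R = [[5.8310, -4.2875], [0.0000, 4.9616]]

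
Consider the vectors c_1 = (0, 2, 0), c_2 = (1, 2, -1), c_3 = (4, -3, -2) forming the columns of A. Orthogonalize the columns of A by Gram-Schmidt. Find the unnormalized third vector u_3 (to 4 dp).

c_1 = (0, 2, 0); ‖c_1‖ = 2.0000, so q_1 = (0.0000, 1.0000, 0.0000).
q_1·c_2 = 0.0000·1 + 1.0000·2 + 0.0000·(-1) = 2.0000.
u_2 = c_2 − 2.0000·q_1 = (1.0000, 0.0000, -1.0000).
‖u_2‖ = 1.4142, so q_2 = (0.7071, 0.0000, -0.7071).
q_1·c_3 = 0.0000·4 + 1.0000·(-3) + 0.0000·(-2) = -3.0000; q_2·c_3 = 0.7071·4 + 0.0000·(-3) + (-0.7071)·(-2) = 4.2426.
u_3 = c_3 + 3.0000·q_1 − 4.2426·q_2 = (1.0000, 0.0000, 1.0000).

u_3 = (1.0000, 0.0000, 1.0000)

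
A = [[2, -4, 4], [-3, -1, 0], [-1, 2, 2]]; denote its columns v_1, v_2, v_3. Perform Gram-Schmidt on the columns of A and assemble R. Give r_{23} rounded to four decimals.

r_{23} = -2.1514

v_1 = (2, -3, -1); ‖v_1‖ = 3.7417, so q_1 = (0.5345, -0.8018, -0.2673).
q_1·v_2 = 0.5345·(-4) + (-0.8018)·(-1) + (-0.2673)·2 = -1.8708.
u_2 = v_2 + 1.8708·q_1 = (-3.0000, -2.5000, 1.5000).
‖u_2‖ = 4.1833, so q_2 = (-0.7171, -0.5976, 0.3586).
r_{23} = q_2·v_3 = -2.1514.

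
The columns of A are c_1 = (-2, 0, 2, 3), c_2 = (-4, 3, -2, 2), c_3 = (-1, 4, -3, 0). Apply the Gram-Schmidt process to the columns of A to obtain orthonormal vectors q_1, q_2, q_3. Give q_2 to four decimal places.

q_2 = (-0.5422, 0.5761, -0.6100, 0.0452)

c_1 = (-2, 0, 2, 3); ‖c_1‖ = 4.1231, so q_1 = (-0.4851, 0.0000, 0.4851, 0.7276).
q_1·c_2 = (-0.4851)·(-4) + 0.0000·3 + 0.4851·(-2) + 0.7276·2 = 2.4254.
u_2 = c_2 − 2.4254·q_1 = (-2.8235, 3.0000, -3.1765, 0.2353).
‖u_2‖ = 5.2075, so q_2 = (-0.5422, 0.5761, -0.6100, 0.0452).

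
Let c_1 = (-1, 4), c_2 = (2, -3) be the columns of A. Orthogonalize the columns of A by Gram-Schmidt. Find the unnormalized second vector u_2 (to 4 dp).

u_2 = (1.1765, 0.2941)

c_1 = (-1, 4); ‖c_1‖ = 4.1231, so e_1 = (-0.2425, 0.9701).
e_1·c_2 = (-0.2425)·2 + 0.9701·(-3) = -3.3955.
u_2 = c_2 + 3.3955·e_1 = (1.1765, 0.2941).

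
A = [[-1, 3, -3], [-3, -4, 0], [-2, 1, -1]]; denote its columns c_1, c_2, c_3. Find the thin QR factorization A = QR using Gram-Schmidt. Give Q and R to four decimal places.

c_1 = (-1, -3, -2); ‖c_1‖ = 3.7417, so q_1 = (-0.2673, -0.8018, -0.5345).
q_1·c_2 = (-0.2673)·3 + (-0.8018)·(-4) + (-0.5345)·1 = 1.8708.
u_2 = c_2 − 1.8708·q_1 = (3.5000, -2.5000, 2.0000).
‖u_2‖ = 4.7434, so q_2 = (0.7379, -0.5270, 0.4216).
q_1·c_3 = (-0.2673)·(-3) + (-0.8018)·0 + (-0.5345)·(-1) = 1.3363; q_2·c_3 = 0.7379·(-3) + (-0.5270)·0 + 0.4216·(-1) = -2.6352.
u_3 = c_3 − 1.3363·q_1 + 2.6352·q_2 = (-0.6984, -0.3175, 0.8254).
‖u_3‖ = 1.1269, so q_3 = (-0.6198, -0.2817, 0.7325).

Q = [[-0.2673, 0.7379, -0.6198], [-0.8018, -0.5270, -0.2817], [-0.5345, 0.4216, 0.7325]], R = [[3.7417, 1.8708, 1.3363], [0.0000, 4.7434, -2.6352], [0.0000, 0.0000, 1.1269]]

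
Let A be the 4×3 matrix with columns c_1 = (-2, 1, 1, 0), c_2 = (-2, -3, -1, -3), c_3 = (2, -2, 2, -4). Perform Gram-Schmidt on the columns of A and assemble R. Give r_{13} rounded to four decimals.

r_{13} = -1.6330

e_1 = c_1/‖c_1‖ = (-2, 1, 1, 0)/2.4495 = (-0.8165, 0.4082, 0.4082, 0.0000).
r_{13} = e_1·c_3 = -1.6330.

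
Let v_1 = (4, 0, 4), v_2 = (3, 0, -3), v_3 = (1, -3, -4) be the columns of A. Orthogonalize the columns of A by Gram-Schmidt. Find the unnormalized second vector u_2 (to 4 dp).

u_2 = (3.0000, 0.0000, -3.0000)

v_1 = (4, 0, 4); ‖v_1‖ = 5.6569, so e_1 = (0.7071, 0.0000, 0.7071).
e_1·v_2 = 0.7071·3 + 0.0000·0 + 0.7071·(-3) = 0.0000.
u_2 = v_2 + 0.0000·e_1 = (3.0000, 0.0000, -3.0000).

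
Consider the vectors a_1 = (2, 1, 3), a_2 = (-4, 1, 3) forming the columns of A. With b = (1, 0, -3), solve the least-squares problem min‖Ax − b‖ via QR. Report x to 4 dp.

x = (-0.4333, -0.4667)

q_1 = a_1/‖a_1‖ = (2, 1, 3)/3.7417 = (0.5345, 0.2673, 0.8018).
r_{12} = q_1·a_2 = 0.5345.
u_2 = a_2 − 0.5345·q_1 = (-4.2857, 0.8571, 2.5714).
‖u_2‖ = 5.0709, so q_2 = (-0.8452, 0.1690, 0.5071).
Qᵀb = (-1.8708, -2.3664).
Back-substitute: x_2 = -2.3664/5.0709 = -0.4667.
x_1 = (-1.8708 − 0.5345·(-0.4667))/3.7417 = -0.4333.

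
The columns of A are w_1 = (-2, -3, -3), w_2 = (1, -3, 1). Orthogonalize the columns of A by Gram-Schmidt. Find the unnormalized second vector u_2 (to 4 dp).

w_1 = (-2, -3, -3); ‖w_1‖ = 4.6904, so e_1 = (-0.4264, -0.6396, -0.6396).
e_1·w_2 = (-0.4264)·1 + (-0.6396)·(-3) + (-0.6396)·1 = 0.8528.
u_2 = w_2 − 0.8528·e_1 = (1.3636, -2.4545, 1.5455).

u_2 = (1.3636, -2.4545, 1.5455)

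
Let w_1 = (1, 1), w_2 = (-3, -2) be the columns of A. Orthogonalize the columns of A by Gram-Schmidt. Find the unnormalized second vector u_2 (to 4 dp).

q_1 = w_1/‖w_1‖ = (1, 1)/1.4142 = (0.7071, 0.7071).
r_{12} = q_1·w_2 = -3.5355.
u_2 = w_2 + 3.5355·q_1 = (-0.5000, 0.5000).

u_2 = (-0.5000, 0.5000)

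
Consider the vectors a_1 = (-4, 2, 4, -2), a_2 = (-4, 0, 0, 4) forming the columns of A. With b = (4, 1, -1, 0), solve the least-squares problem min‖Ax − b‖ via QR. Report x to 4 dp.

a_1 = (-4, 2, 4, -2); ‖a_1‖ = 6.3246, so q_1 = (-0.6325, 0.3162, 0.6325, -0.3162).
q_1·a_2 = (-0.6325)·(-4) + 0.3162·0 + 0.6325·0 + (-0.3162)·4 = 1.2649.
u_2 = a_2 − 1.2649·q_1 = (-3.2000, -0.4000, -0.8000, 4.4000).
‖u_2‖ = 5.5136, so q_2 = (-0.5804, -0.0725, -0.1451, 0.7980).
Qᵀb = (-2.8460, -2.2490).
Back-substitute: x_2 = -2.2490/5.5136 = -0.4079.
x_1 = (-2.8460 − 1.2649·(-0.4079))/6.3246 = -0.3684.

x = (-0.3684, -0.4079)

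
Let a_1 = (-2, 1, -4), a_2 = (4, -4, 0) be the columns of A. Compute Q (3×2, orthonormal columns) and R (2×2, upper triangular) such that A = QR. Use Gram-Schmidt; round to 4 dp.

a_1 = (-2, 1, -4); ‖a_1‖ = 4.5826, so e_1 = (-0.4364, 0.2182, -0.8729).
e_1·a_2 = (-0.4364)·4 + 0.2182·(-4) + (-0.8729)·0 = -2.6186.
u_2 = a_2 + 2.6186·e_1 = (2.8571, -3.4286, -2.2857).
‖u_2‖ = 5.0143, so e_2 = (0.5698, -0.6838, -0.4558).

Q = [[-0.4364, 0.5698], [0.2182, -0.6838], [-0.8729, -0.4558]], R = [[4.5826, -2.6186], [0.0000, 5.0143]]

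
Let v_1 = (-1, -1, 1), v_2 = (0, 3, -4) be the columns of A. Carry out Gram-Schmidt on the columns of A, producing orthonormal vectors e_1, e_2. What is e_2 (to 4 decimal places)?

e_2 = (-0.7926, 0.2265, -0.5661)

v_1 = (-1, -1, 1); ‖v_1‖ = 1.7321, so e_1 = (-0.5774, -0.5774, 0.5774).
e_1·v_2 = (-0.5774)·0 + (-0.5774)·3 + 0.5774·(-4) = -4.0415.
u_2 = v_2 + 4.0415·e_1 = (-2.3333, 0.6667, -1.6667).
‖u_2‖ = 2.9439, so e_2 = (-0.7926, 0.2265, -0.5661).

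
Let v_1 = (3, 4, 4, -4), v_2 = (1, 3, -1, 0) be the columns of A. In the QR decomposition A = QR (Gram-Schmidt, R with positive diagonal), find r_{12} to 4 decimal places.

v_1 = (3, 4, 4, -4); ‖v_1‖ = 7.5498, so q_1 = (0.3974, 0.5298, 0.5298, -0.5298).
r_{12} = q_1·v_2 = 1.4570.

r_{12} = 1.4570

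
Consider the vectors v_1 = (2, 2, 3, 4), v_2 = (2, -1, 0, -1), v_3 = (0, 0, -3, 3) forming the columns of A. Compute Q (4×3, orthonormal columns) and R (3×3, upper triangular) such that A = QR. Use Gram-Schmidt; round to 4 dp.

Q = [[0.3482, 0.8749, 0.2064], [0.3482, -0.3624, -0.1490], [0.5222, 0.0750, -0.7872], [0.6963, -0.3125, 0.5617]], R = [[5.7446, -0.3482, 0.5222], [0.0000, 2.4246, -1.1623], [0.0000, 0.0000, 4.0468]]

v_1 = (2, 2, 3, 4); ‖v_1‖ = 5.7446, so q_1 = (0.3482, 0.3482, 0.5222, 0.6963).
q_1·v_2 = 0.3482·2 + 0.3482·(-1) + 0.5222·0 + 0.6963·(-1) = -0.3482.
u_2 = v_2 + 0.3482·q_1 = (2.1212, -0.8788, 0.1818, -0.7576).
‖u_2‖ = 2.4246, so q_2 = (0.8749, -0.3624, 0.0750, -0.3125).
q_1·v_3 = 0.3482·0 + 0.3482·0 + 0.5222·(-3) + 0.6963·3 = 0.5222; q_2·v_3 = 0.8749·0 + (-0.3624)·0 + 0.0750·(-3) + (-0.3125)·3 = -1.1623.
u_3 = v_3 − 0.5222·q_1 + 1.1623·q_2 = (0.8351, -0.6031, -3.1856, 2.2732).
‖u_3‖ = 4.0468, so q_3 = (0.2064, -0.1490, -0.7872, 0.5617).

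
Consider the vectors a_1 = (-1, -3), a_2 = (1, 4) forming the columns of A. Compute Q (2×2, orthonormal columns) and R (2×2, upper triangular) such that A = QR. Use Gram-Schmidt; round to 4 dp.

a_1 = (-1, -3); ‖a_1‖ = 3.1623, so e_1 = (-0.3162, -0.9487).
e_1·a_2 = (-0.3162)·1 + (-0.9487)·4 = -4.1110.
u_2 = a_2 + 4.1110·e_1 = (-0.3000, 0.1000).
‖u_2‖ = 0.3162, so e_2 = (-0.9487, 0.3162).

Q = [[-0.3162, -0.9487], [-0.9487, 0.3162]], R = [[3.1623, -4.1110], [0.0000, 0.3162]]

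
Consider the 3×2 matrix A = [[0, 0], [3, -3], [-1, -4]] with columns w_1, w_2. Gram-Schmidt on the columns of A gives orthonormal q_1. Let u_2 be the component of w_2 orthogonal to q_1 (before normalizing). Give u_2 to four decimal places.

u_2 = (0.0000, -1.5000, -4.5000)

q_1 = w_1/‖w_1‖ = (0, 3, -1)/3.1623 = (0.0000, 0.9487, -0.3162).
r_{12} = q_1·w_2 = -1.5811.
u_2 = w_2 + 1.5811·q_1 = (0.0000, -1.5000, -4.5000).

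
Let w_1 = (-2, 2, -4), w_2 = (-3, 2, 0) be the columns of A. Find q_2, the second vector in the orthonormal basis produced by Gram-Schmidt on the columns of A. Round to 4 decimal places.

w_1 = (-2, 2, -4); ‖w_1‖ = 4.8990, so q_1 = (-0.4082, 0.4082, -0.8165).
q_1·w_2 = (-0.4082)·(-3) + 0.4082·2 + (-0.8165)·0 = 2.0412.
u_2 = w_2 − 2.0412·q_1 = (-2.1667, 1.1667, 1.6667).
‖u_2‖ = 2.9721, so q_2 = (-0.7290, 0.3925, 0.5608).

q_2 = (-0.7290, 0.3925, 0.5608)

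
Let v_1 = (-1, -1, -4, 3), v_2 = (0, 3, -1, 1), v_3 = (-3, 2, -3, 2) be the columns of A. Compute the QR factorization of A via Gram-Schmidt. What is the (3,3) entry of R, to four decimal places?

v_1 = (-1, -1, -4, 3); ‖v_1‖ = 5.1962, so e_1 = (-0.1925, -0.1925, -0.7698, 0.5774).
e_1·v_2 = (-0.1925)·0 + (-0.1925)·3 + (-0.7698)·(-1) + 0.5774·1 = 0.7698.
u_2 = v_2 − 0.7698·e_1 = (0.1481, 3.1481, -0.4074, 0.5556).
‖u_2‖ = 3.2261, so e_2 = (0.0459, 0.9759, -0.1263, 0.1722).
e_1·v_3 = (-0.1925)·(-3) + (-0.1925)·2 + (-0.7698)·(-3) + 0.5774·2 = 3.6566; e_2·v_3 = 0.0459·(-3) + 0.9759·2 + (-0.1263)·(-3) + 0.1722·2 = 2.5372.
u_3 = v_3 − 3.6566·e_1 − 2.5372·e_2 = (-2.4128, 0.2278, 0.1352, -0.5480).
r_{33} = ‖u_3‖ = 2.4884.

r_{33} = 2.4884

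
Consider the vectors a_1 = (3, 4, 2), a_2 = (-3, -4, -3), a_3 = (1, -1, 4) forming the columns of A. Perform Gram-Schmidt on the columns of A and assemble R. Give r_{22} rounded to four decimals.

r_{22} = 0.9285

a_1 = (3, 4, 2); ‖a_1‖ = 5.3852, so q_1 = (0.5571, 0.7428, 0.3714).
q_1·a_2 = 0.5571·(-3) + 0.7428·(-4) + 0.3714·(-3) = -5.7566.
u_2 = a_2 + 5.7566·q_1 = (0.2069, 0.2759, -0.8621).
r_{22} = ‖u_2‖ = 0.9285.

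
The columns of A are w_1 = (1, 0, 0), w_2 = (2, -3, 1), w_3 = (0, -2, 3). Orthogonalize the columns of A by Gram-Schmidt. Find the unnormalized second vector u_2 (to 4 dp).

u_2 = (0.0000, -3.0000, 1.0000)

w_1 = (1, 0, 0); ‖w_1‖ = 1.0000, so q_1 = (1.0000, 0.0000, 0.0000).
q_1·w_2 = 1.0000·2 + 0.0000·(-3) + 0.0000·1 = 2.0000.
u_2 = w_2 − 2.0000·q_1 = (0.0000, -3.0000, 1.0000).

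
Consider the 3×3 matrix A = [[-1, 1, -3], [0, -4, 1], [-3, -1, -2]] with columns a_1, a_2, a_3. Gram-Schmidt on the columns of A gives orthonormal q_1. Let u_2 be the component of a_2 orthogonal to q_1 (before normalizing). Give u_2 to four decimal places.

u_2 = (1.2000, -4.0000, -0.4000)

q_1 = a_1/‖a_1‖ = (-1, 0, -3)/3.1623 = (-0.3162, 0.0000, -0.9487).
r_{12} = q_1·a_2 = 0.6325.
u_2 = a_2 − 0.6325·q_1 = (1.2000, -4.0000, -0.4000).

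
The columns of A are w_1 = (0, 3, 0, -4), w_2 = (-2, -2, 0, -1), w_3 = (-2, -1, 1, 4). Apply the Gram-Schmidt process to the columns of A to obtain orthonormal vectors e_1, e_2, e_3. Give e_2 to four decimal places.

e_2 = (-0.6727, -0.5920, 0.0000, -0.4440)

w_1 = (0, 3, 0, -4); ‖w_1‖ = 5.0000, so e_1 = (0.0000, 0.6000, 0.0000, -0.8000).
e_1·w_2 = 0.0000·(-2) + 0.6000·(-2) + 0.0000·0 + (-0.8000)·(-1) = -0.4000.
u_2 = w_2 + 0.4000·e_1 = (-2.0000, -1.7600, 0.0000, -1.3200).
‖u_2‖ = 2.9732, so e_2 = (-0.6727, -0.5920, 0.0000, -0.4440).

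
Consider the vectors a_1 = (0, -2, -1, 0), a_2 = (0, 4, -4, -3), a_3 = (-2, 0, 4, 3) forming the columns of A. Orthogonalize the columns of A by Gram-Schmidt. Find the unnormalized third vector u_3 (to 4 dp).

u_3 = (-2.0000, 0.1905, -0.3810, 0.7619)

a_1 = (0, -2, -1, 0); ‖a_1‖ = 2.2361, so q_1 = (0.0000, -0.8944, -0.4472, 0.0000).
q_1·a_2 = 0.0000·0 + (-0.8944)·4 + (-0.4472)·(-4) + 0.0000·(-3) = -1.7889.
u_2 = a_2 + 1.7889·q_1 = (0.0000, 2.4000, -4.8000, -3.0000).
‖u_2‖ = 6.1482, so q_2 = (0.0000, 0.3904, -0.7807, -0.4880).
q_1·a_3 = 0.0000·(-2) + (-0.8944)·0 + (-0.4472)·4 + 0.0000·3 = -1.7889; q_2·a_3 = 0.0000·(-2) + 0.3904·0 + (-0.7807)·4 + (-0.4880)·3 = -4.5867.
u_3 = a_3 + 1.7889·q_1 + 4.5867·q_2 = (-2.0000, 0.1905, -0.3810, 0.7619).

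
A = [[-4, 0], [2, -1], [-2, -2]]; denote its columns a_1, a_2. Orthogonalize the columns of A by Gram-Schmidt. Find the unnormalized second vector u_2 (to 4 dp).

u_2 = (0.3333, -1.1667, -1.8333)

a_1 = (-4, 2, -2); ‖a_1‖ = 4.8990, so e_1 = (-0.8165, 0.4082, -0.4082).
e_1·a_2 = (-0.8165)·0 + 0.4082·(-1) + (-0.4082)·(-2) = 0.4082.
u_2 = a_2 − 0.4082·e_1 = (0.3333, -1.1667, -1.8333).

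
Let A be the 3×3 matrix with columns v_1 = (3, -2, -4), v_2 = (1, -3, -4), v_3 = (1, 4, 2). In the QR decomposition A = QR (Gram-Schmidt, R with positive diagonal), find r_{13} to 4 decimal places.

e_1 = v_1/‖v_1‖ = (3, -2, -4)/5.3852 = (0.5571, -0.3714, -0.7428).
r_{13} = e_1·v_3 = -2.4140.

r_{13} = -2.4140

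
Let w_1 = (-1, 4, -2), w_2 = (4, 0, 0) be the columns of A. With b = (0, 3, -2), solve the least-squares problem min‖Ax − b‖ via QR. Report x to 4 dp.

w_1 = (-1, 4, -2); ‖w_1‖ = 4.5826, so q_1 = (-0.2182, 0.8729, -0.4364).
q_1·w_2 = (-0.2182)·4 + 0.8729·0 + (-0.4364)·0 = -0.8729.
u_2 = w_2 + 0.8729·q_1 = (3.8095, 0.7619, -0.3810).
‖u_2‖ = 3.9036, so q_2 = (0.9759, 0.1952, -0.0976).
Qᵀb = (3.4915, 0.7807).
Back-substitute: x_2 = 0.7807/3.9036 = 0.2000.
x_1 = (3.4915 + 0.8729·0.2000)/4.5826 = 0.8000.

x = (0.8000, 0.2000)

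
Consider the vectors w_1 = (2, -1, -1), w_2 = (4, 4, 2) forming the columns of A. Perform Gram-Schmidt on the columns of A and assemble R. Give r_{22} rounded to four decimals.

w_1 = (2, -1, -1); ‖w_1‖ = 2.4495, so e_1 = (0.8165, -0.4082, -0.4082).
e_1·w_2 = 0.8165·4 + (-0.4082)·4 + (-0.4082)·2 = 0.8165.
u_2 = w_2 − 0.8165·e_1 = (3.3333, 4.3333, 2.3333).
r_{22} = ‖u_2‖ = 5.9442.

r_{22} = 5.9442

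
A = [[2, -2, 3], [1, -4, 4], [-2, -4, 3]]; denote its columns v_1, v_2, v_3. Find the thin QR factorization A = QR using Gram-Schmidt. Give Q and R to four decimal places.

Q = [[0.6667, -0.3333, 0.6667], [0.3333, -0.6667, -0.6667], [-0.6667, -0.6667, 0.3333]], R = [[3.0000, 0.0000, 1.3333], [0.0000, 6.0000, -5.6667], [0.0000, 0.0000, 0.3333]]

v_1 = (2, 1, -2); ‖v_1‖ = 3.0000, so q_1 = (0.6667, 0.3333, -0.6667).
q_1·v_2 = 0.6667·(-2) + 0.3333·(-4) + (-0.6667)·(-4) = 0.0000.
u_2 = v_2 + 0.0000·q_1 = (-2.0000, -4.0000, -4.0000).
‖u_2‖ = 6.0000, so q_2 = (-0.3333, -0.6667, -0.6667).
q_1·v_3 = 0.6667·3 + 0.3333·4 + (-0.6667)·3 = 1.3333; q_2·v_3 = (-0.3333)·3 + (-0.6667)·4 + (-0.6667)·3 = -5.6667.
u_3 = v_3 − 1.3333·q_1 + 5.6667·q_2 = (0.2222, -0.2222, 0.1111).
‖u_3‖ = 0.3333, so q_3 = (0.6667, -0.6667, 0.3333).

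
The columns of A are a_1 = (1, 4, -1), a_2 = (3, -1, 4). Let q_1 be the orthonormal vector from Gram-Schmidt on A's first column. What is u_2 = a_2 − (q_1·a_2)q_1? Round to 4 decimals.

a_1 = (1, 4, -1); ‖a_1‖ = 4.2426, so q_1 = (0.2357, 0.9428, -0.2357).
q_1·a_2 = 0.2357·3 + 0.9428·(-1) + (-0.2357)·4 = -1.1785.
u_2 = a_2 + 1.1785·q_1 = (3.2778, 0.1111, 3.7222).

u_2 = (3.2778, 0.1111, 3.7222)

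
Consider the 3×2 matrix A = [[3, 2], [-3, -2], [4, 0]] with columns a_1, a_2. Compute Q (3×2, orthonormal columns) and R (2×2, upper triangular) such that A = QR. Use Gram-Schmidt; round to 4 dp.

Q = [[0.5145, 0.4851], [-0.5145, -0.4851], [0.6860, -0.7276]], R = [[5.8310, 2.0580], [0.0000, 1.9403]]

a_1 = (3, -3, 4); ‖a_1‖ = 5.8310, so e_1 = (0.5145, -0.5145, 0.6860).
e_1·a_2 = 0.5145·2 + (-0.5145)·(-2) + 0.6860·0 = 2.0580.
u_2 = a_2 − 2.0580·e_1 = (0.9412, -0.9412, -1.4118).
‖u_2‖ = 1.9403, so e_2 = (0.4851, -0.4851, -0.7276).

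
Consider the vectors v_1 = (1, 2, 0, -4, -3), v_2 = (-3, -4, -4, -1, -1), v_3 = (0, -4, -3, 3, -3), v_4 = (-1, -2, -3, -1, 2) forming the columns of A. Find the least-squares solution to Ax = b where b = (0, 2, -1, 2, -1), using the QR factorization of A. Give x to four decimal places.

v_1 = (1, 2, 0, -4, -3); ‖v_1‖ = 5.4772, so e_1 = (0.1826, 0.3651, 0.0000, -0.7303, -0.5477).
e_1·v_2 = 0.1826·(-3) + 0.3651·(-4) + 0.0000·(-4) + (-0.7303)·(-1) + (-0.5477)·(-1) = -0.7303.
u_2 = v_2 + 0.7303·e_1 = (-2.8667, -3.7333, -4.0000, -1.5333, -1.4000).
‖u_2‖ = 6.5166, so e_2 = (-0.4399, -0.5729, -0.6138, -0.2353, -0.2148).
e_1·v_3 = 0.1826·0 + 0.3651·(-4) + 0.0000·(-3) + (-0.7303)·3 + (-0.5477)·(-3) = -2.0083; e_2·v_3 = (-0.4399)·0 + (-0.5729)·(-4) + (-0.6138)·(-3) + (-0.2353)·3 + (-0.2148)·(-3) = 4.0716.
u_3 = v_3 + 2.0083·e_1 − 4.0716·e_2 = (2.1578, -0.9341, -0.5008, 2.4914, -3.2253).
‖u_3‖ = 4.7317, so e_3 = (0.4560, -0.1974, -0.1058, 0.5265, -0.6816).
e_1·v_4 = 0.1826·(-1) + 0.3651·(-2) + 0.0000·(-3) + (-0.7303)·(-1) + (-0.5477)·2 = -1.2780; e_2·v_4 = (-0.4399)·(-1) + (-0.5729)·(-2) + (-0.6138)·(-3) + (-0.2353)·(-1) + (-0.2148)·2 = 3.2327; e_3·v_4 = 0.4560·(-1) + (-0.1974)·(-2) + (-0.1058)·(-3) + 0.5265·(-1) + (-0.6816)·2 = -1.6335.
u_4 = v_4 + 1.2780·e_1 − 3.2327·e_2 + 1.6335·e_3 = (1.4003, -0.0038, -1.1886, -0.3126, 0.8810).
‖u_4‖ = 2.0610, so e_4 = (0.6795, -0.0018, -0.5767, -0.1517, 0.4275).
Qᵀb = (-0.1826, -0.7877, 1.4457, -0.1578).
Back-substitute: x_4 = -0.1578/2.0610 = -0.0766.
x_3 = (1.4457 + 1.6335·(-0.0766))/4.7317 = 0.2791.
x_2 = (-0.7877 − 4.0716·0.2791 − 3.2327·(-0.0766))/6.5166 = -0.2573.
x_1 = (-0.1826 + 0.7303·(-0.2573) + 2.0083·0.2791 + 1.2780·(-0.0766))/5.4772 = 0.0168.

x = (0.0168, -0.2573, 0.2791, -0.0766)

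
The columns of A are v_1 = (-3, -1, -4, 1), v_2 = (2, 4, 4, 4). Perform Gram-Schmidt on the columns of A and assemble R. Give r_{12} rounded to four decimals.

r_{12} = -4.2339

v_1 = (-3, -1, -4, 1); ‖v_1‖ = 5.1962, so e_1 = (-0.5774, -0.1925, -0.7698, 0.1925).
r_{12} = e_1·v_2 = -4.2339.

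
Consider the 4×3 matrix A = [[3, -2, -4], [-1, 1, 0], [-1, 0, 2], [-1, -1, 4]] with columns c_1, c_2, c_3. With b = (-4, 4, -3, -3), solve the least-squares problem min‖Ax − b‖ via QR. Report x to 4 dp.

x = (-0.3333, 2.5000, -0.5000)

c_1 = (3, -1, -1, -1); ‖c_1‖ = 3.4641, so e_1 = (0.8660, -0.2887, -0.2887, -0.2887).
e_1·c_2 = 0.8660·(-2) + (-0.2887)·1 + (-0.2887)·0 + (-0.2887)·(-1) = -1.7321.
u_2 = c_2 + 1.7321·e_1 = (-0.5000, 0.5000, -0.5000, -1.5000).
‖u_2‖ = 1.7321, so e_2 = (-0.2887, 0.2887, -0.2887, -0.8660).
e_1·c_3 = 0.8660·(-4) + (-0.2887)·0 + (-0.2887)·2 + (-0.2887)·4 = -5.1962; e_2·c_3 = (-0.2887)·(-4) + 0.2887·0 + (-0.2887)·2 + (-0.8660)·4 = -2.8868.
u_3 = c_3 + 5.1962·e_1 + 2.8868·e_2 = (-0.3333, -0.6667, -0.3333, 0.0000).
‖u_3‖ = 0.8165, so e_3 = (-0.4082, -0.8165, -0.4082, 0.0000).
Qᵀb = (-2.8868, 5.7735, -0.4082).
Back-substitute: x_3 = -0.4082/0.8165 = -0.5000.
x_2 = (5.7735 + 2.8868·(-0.5000))/1.7321 = 2.5000.
x_1 = (-2.8868 + 1.7321·2.5000 + 5.1962·(-0.5000))/3.4641 = -0.3333.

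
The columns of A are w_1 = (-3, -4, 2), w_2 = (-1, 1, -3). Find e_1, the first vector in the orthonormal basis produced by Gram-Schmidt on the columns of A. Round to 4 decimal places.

e_1 = (-0.5571, -0.7428, 0.3714)

e_1 = w_1/‖w_1‖ = (-3, -4, 2)/5.3852 = (-0.5571, -0.7428, 0.3714).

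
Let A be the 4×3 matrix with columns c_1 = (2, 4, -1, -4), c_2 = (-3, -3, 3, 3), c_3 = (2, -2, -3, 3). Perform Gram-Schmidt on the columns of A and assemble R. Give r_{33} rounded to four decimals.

c_1 = (2, 4, -1, -4); ‖c_1‖ = 6.0828, so e_1 = (0.3288, 0.6576, -0.1644, -0.6576).
e_1·c_2 = 0.3288·(-3) + 0.6576·(-3) + (-0.1644)·3 + (-0.6576)·3 = -5.4252.
u_2 = c_2 + 5.4252·e_1 = (-1.2162, 0.5676, 2.1081, -0.5676).
‖u_2‖ = 2.5627, so e_2 = (-0.4746, 0.2215, 0.8226, -0.2215).
e_1·c_3 = 0.3288·2 + 0.6576·(-2) + (-0.1644)·(-3) + (-0.6576)·3 = -2.1372; e_2·c_3 = (-0.4746)·2 + 0.2215·(-2) + 0.8226·(-3) + (-0.2215)·3 = -4.5243.
u_3 = c_3 + 2.1372·e_1 + 4.5243·e_2 = (0.5556, 0.4074, 0.3704, 0.5926).
r_{33} = ‖u_3‖ = 0.9813.

r_{33} = 0.9813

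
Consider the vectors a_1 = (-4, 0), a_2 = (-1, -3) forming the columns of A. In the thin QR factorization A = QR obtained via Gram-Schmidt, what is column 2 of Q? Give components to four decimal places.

q_2 = (0.0000, -1.0000)

a_1 = (-4, 0); ‖a_1‖ = 4.0000, so q_1 = (-1.0000, 0.0000).
q_1·a_2 = (-1.0000)·(-1) + 0.0000·(-3) = 1.0000.
u_2 = a_2 − 1.0000·q_1 = (0.0000, -3.0000).
‖u_2‖ = 3.0000, so q_2 = (0.0000, -1.0000).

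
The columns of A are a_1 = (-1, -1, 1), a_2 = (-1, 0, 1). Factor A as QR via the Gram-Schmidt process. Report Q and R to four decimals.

a_1 = (-1, -1, 1); ‖a_1‖ = 1.7321, so e_1 = (-0.5774, -0.5774, 0.5774).
e_1·a_2 = (-0.5774)·(-1) + (-0.5774)·0 + 0.5774·1 = 1.1547.
u_2 = a_2 − 1.1547·e_1 = (-0.3333, 0.6667, 0.3333).
‖u_2‖ = 0.8165, so e_2 = (-0.4082, 0.8165, 0.4082).

Q = [[-0.5774, -0.4082], [-0.5774, 0.8165], [0.5774, 0.4082]], R = [[1.7321, 1.1547], [0.0000, 0.8165]]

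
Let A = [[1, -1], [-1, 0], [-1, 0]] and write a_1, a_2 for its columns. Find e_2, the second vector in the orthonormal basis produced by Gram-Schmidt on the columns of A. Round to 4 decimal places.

e_2 = (-0.8165, -0.4082, -0.4082)

a_1 = (1, -1, -1); ‖a_1‖ = 1.7321, so e_1 = (0.5774, -0.5774, -0.5774).
e_1·a_2 = 0.5774·(-1) + (-0.5774)·0 + (-0.5774)·0 = -0.5774.
u_2 = a_2 + 0.5774·e_1 = (-0.6667, -0.3333, -0.3333).
‖u_2‖ = 0.8165, so e_2 = (-0.8165, -0.4082, -0.4082).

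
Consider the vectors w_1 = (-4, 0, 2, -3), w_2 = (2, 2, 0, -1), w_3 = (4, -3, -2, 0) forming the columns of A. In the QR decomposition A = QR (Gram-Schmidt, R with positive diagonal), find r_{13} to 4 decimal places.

r_{13} = -3.7139

w_1 = (-4, 0, 2, -3); ‖w_1‖ = 5.3852, so e_1 = (-0.7428, 0.0000, 0.3714, -0.5571).
r_{13} = e_1·w_3 = -3.7139.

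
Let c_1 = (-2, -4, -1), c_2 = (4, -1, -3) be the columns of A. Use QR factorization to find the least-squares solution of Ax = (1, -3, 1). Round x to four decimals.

x = (0.4367, 0.1706)

c_1 = (-2, -4, -1); ‖c_1‖ = 4.5826, so q_1 = (-0.4364, -0.8729, -0.2182).
q_1·c_2 = (-0.4364)·4 + (-0.8729)·(-1) + (-0.2182)·(-3) = -0.2182.
u_2 = c_2 + 0.2182·q_1 = (3.9048, -1.1905, -3.0476).
‖u_2‖ = 5.0943, so q_2 = (0.7665, -0.2337, -0.5982).
Qᵀb = (1.9640, 0.8693).
Back-substitute: x_2 = 0.8693/5.0943 = 0.1706.
x_1 = (1.9640 + 0.2182·0.1706)/4.5826 = 0.4367.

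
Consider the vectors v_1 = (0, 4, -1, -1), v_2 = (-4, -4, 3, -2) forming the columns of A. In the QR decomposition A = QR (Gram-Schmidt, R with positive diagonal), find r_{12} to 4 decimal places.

e_1 = v_1/‖v_1‖ = (0, 4, -1, -1)/4.2426 = (0.0000, 0.9428, -0.2357, -0.2357).
r_{12} = e_1·v_2 = -4.0069.

r_{12} = -4.0069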